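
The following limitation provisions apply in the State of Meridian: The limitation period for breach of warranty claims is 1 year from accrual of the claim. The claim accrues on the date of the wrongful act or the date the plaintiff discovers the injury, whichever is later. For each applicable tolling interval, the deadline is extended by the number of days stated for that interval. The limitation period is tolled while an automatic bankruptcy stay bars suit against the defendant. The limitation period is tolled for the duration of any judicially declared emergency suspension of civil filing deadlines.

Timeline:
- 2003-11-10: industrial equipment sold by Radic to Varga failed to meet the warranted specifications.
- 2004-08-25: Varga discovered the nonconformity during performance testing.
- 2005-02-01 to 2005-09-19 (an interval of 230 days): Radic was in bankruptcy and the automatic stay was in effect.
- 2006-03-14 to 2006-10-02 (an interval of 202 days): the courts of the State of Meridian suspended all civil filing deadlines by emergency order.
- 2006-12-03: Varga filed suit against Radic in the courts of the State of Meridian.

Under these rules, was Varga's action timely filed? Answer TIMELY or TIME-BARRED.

Because discovery on 2004-08-25 post-dates the 2003-11-10 act, accrual under the later-of rule falls on 2004-08-25.
Adding the 1 year base period to 2004-08-25 gives a deadline of 2005-08-25, before any tolling.
The period was tolled for 230 days by the automatic bankruptcy stay (2005-02-01 to 2005-09-19), pushing the deadline to 2006-04-12.
The period was tolled for 202 days by the emergency suspension of filing deadlines (2006-03-14 to 2006-10-02), pushing the deadline to 2006-10-31.
Varga filed on 2006-12-03, after the 2006-10-31 deadline, so the action is time-barred.

TIME-BARRED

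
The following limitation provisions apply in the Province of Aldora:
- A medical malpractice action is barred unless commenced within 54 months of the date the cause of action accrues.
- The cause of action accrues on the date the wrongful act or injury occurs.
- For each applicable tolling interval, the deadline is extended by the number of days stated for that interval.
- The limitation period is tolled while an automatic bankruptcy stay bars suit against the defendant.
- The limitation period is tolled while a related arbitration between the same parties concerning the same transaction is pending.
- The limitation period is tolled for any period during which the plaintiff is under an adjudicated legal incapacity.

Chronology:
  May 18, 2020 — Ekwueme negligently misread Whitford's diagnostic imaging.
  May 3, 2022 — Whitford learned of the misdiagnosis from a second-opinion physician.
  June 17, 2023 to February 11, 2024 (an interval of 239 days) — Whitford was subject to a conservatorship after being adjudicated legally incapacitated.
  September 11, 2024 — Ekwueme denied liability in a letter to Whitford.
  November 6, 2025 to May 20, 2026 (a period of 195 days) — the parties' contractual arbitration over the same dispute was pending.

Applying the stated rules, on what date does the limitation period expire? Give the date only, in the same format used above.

Because the rule ties accrual to occurrence, the claim accrued on May 18, 2020, not on the May 3, 2022 discovery date.
The untolled deadline — 54 months after May 18, 2020 — is November 18, 2024.
Because the plaintiff's legal incapacity ran from June 17, 2023 to February 11, 2024, the deadline is extended by 239 days to July 15, 2025.
The pending related arbitration starting November 6, 2025 came too late — the period had run on July 15, 2025 — and so does not extend the deadline.
Nothing else in the chronology tolls or restarts the period.

July 15, 2025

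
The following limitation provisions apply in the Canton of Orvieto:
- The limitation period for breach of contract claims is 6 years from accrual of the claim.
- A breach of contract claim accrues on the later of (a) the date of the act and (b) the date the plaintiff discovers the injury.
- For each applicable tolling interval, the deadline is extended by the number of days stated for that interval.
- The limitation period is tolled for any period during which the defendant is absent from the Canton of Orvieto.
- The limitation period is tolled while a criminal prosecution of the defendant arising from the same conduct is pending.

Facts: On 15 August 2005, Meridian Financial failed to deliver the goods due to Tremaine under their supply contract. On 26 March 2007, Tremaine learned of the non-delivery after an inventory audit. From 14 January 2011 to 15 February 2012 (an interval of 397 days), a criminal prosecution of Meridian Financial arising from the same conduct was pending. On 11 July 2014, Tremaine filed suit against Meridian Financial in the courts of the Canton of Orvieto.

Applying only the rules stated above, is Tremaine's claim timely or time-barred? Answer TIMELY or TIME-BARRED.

TIME-BARRED

The claim accrued on 26 March 2007 — the later of the 15 August 2005 act and the 26 March 2007 discovery.
6 years from 26 March 2007 is 26 March 2013.
The pending criminal prosecution from 14 January 2011 to 15 February 2012 tolled the period for 397 days, extending the deadline to 27 April 2014.
The 11 July 2014 filing falls after the 27 April 2014 deadline; the claim is time-barred.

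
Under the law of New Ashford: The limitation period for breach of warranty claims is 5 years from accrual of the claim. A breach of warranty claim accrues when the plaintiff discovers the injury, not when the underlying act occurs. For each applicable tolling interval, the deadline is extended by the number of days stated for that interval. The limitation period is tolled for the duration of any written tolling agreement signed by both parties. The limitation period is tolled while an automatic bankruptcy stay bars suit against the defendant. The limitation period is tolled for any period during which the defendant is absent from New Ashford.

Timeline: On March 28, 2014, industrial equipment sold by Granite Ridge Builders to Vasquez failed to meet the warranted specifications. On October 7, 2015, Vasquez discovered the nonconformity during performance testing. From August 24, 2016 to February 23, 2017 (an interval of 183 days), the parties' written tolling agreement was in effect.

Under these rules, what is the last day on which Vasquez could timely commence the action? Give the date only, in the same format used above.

Accrual is tied to discovery, so the period began on October 7, 2015 rather than on March 28, 2014 when the act occurred.
Adding the 5 years base period to October 7, 2015 gives a deadline of October 7, 2020, before any tolling.
Because the written tolling agreement ran from August 24, 2016 to February 23, 2017, the deadline is extended by 183 days to April 8, 2021.

April 8, 2021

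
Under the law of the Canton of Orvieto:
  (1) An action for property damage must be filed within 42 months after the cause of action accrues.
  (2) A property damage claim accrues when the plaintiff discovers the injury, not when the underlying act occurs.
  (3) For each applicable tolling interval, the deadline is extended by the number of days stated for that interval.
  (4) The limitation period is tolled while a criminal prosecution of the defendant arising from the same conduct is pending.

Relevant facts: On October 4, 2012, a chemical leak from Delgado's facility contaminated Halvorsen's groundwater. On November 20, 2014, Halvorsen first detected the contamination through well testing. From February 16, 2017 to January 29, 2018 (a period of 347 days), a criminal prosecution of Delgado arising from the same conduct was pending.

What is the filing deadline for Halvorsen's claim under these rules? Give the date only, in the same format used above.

May 2, 2019

Accrual is tied to discovery, so the period began on November 20, 2014 rather than on October 4, 2012 when the act occurred.
42 months from November 20, 2014 is May 20, 2018.
The pending criminal prosecution from February 16, 2017 to January 29, 2018 tolled the period for 347 days, extending the deadline to May 2, 2019.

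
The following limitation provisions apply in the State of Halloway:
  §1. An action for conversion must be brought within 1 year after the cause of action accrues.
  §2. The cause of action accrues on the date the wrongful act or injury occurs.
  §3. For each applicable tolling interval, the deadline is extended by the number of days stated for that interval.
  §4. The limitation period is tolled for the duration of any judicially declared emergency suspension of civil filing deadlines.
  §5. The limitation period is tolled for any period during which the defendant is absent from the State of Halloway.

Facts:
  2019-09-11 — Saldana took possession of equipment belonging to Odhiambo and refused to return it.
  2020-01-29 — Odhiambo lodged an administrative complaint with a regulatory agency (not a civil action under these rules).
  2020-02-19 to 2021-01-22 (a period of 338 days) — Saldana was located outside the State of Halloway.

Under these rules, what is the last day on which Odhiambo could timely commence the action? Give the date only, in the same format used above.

The claim accrued on 2019-09-11, when the wrongful act occurred.
1 year from 2019-09-11 is 2020-09-11.
The period was tolled for 338 days by the defendant's absence from the jurisdiction (2020-02-19 to 2021-01-22), pushing the deadline to 2021-08-15.
None of the other events listed affects the running of the period under the stated rules.

2021-08-15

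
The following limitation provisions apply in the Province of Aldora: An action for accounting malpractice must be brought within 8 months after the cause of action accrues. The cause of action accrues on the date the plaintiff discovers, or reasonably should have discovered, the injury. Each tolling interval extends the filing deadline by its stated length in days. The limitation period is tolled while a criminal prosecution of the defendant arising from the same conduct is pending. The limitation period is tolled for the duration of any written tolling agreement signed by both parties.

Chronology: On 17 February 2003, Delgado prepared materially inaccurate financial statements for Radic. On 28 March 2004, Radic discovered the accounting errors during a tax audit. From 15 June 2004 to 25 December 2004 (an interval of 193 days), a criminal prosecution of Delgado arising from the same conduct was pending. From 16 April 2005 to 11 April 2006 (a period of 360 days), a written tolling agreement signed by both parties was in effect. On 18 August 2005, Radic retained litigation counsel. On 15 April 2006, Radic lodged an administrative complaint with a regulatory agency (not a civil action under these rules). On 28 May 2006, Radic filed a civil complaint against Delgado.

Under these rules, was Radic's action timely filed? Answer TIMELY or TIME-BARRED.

Under the discovery rule, the claim accrued on 28 March 2004, when Radic discovered the injury — not on the 17 February 2003 date of the underlying act.
8 months from 28 March 2004 is 28 November 2004.
Because the pending criminal prosecution ran from 15 June 2004 to 25 December 2004, the deadline is extended by 193 days to 9 June 2005.
The written tolling agreement from 16 April 2005 to 11 April 2006 tolled the period for 360 days, extending the deadline to 4 June 2006.
None of the other events listed affects the running of the period under the stated rules.
The 28 May 2006 filing precedes the 4 June 2006 deadline; the claim is timely.

TIMELY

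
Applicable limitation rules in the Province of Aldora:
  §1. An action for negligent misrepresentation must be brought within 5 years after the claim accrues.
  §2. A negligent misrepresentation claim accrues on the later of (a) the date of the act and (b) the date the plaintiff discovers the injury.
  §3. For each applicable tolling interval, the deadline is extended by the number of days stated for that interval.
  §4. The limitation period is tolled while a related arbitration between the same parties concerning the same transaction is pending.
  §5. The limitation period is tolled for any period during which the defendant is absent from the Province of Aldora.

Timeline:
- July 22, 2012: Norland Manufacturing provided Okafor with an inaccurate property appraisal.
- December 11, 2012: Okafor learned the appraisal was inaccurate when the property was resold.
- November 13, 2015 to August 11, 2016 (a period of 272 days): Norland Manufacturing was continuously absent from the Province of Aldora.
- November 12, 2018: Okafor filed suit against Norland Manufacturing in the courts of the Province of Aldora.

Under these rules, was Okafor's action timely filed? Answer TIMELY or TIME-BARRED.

TIME-BARRED

Taking the later of the act (July 22, 2012) and discovery (December 11, 2012), the claim accrued on December 11, 2012.
5 years from December 11, 2012 is December 11, 2017.
The period was tolled for 272 days by the defendant's absence from the jurisdiction (November 13, 2015 to August 11, 2016), pushing the deadline to September 9, 2018.
Okafor filed on November 12, 2018, after the September 9, 2018 deadline, so the action is time-barred.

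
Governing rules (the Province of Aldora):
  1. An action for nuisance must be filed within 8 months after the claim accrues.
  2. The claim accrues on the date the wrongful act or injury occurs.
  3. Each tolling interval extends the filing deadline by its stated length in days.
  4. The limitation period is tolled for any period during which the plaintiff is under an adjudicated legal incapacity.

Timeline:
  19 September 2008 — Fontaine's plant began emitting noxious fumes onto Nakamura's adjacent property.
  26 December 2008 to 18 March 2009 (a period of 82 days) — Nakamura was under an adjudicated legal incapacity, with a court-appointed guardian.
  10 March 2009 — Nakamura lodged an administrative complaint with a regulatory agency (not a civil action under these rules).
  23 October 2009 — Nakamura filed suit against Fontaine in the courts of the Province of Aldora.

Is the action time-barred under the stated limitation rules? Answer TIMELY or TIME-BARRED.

The claim accrued on 19 September 2008, when the wrongful act occurred.
8 months from 19 September 2008 is 19 May 2009.
The period was tolled for 82 days by the plaintiff's legal incapacity (26 December 2008 to 18 March 2009), pushing the deadline to 9 August 2009.
None of the other events listed affects the running of the period under the stated rules.
Filing on 23 October 2009 missed the 9 August 2009 deadline — the action is time-barred.

TIME-BARRED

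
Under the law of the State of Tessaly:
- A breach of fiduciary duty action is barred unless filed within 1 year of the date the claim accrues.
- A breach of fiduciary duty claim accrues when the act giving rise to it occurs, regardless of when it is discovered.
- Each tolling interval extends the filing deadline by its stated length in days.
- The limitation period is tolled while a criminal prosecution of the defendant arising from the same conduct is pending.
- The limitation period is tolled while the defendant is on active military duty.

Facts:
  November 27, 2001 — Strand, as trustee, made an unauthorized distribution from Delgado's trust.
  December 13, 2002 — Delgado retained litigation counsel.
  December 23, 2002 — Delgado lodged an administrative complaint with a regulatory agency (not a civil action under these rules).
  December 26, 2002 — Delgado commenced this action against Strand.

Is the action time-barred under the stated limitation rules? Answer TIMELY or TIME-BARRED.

The claim accrued on November 27, 2001, the date of the act.
The untolled deadline — 1 year after November 27, 2001 — is November 27, 2002.
Nothing else in the chronology tolls or restarts the period.
The December 26, 2002 filing falls after the November 27, 2002 deadline; the claim is time-barred.

TIME-BARRED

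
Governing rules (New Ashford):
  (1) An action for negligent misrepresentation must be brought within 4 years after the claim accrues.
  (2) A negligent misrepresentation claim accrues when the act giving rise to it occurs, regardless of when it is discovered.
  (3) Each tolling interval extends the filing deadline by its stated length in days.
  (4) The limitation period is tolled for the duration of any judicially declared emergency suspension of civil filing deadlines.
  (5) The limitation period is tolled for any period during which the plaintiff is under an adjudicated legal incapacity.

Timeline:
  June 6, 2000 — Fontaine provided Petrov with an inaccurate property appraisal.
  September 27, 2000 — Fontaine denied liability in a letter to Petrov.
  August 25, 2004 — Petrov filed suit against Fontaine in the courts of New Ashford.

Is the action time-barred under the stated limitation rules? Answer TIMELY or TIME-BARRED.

The claim accrued on June 6, 2000, when the wrongful act occurred.
Adding the 4 years base period to June 6, 2000 gives a deadline of June 6, 2004, before any tolling.
None of the other events listed affects the running of the period under the stated rules.
Filing on August 25, 2004 missed the June 6, 2004 deadline — the action is time-barred.

TIME-BARRED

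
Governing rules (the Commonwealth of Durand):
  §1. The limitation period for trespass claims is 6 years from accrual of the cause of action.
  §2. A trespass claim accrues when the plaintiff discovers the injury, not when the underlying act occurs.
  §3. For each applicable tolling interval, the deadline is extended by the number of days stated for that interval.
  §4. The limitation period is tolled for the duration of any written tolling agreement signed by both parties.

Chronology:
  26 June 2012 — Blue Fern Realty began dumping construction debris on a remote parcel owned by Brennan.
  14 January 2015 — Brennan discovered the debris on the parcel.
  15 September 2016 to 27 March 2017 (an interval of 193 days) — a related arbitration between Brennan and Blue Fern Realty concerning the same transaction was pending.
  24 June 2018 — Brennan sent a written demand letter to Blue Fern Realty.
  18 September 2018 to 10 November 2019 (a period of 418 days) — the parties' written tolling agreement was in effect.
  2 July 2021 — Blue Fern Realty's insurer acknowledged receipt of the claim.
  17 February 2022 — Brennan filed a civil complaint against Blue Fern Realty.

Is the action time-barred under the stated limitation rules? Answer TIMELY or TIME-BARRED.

TIMELY

Accrual is tied to discovery, so the period began on 14 January 2015 rather than on 26 June 2012 when the act occurred.
Adding the 6 years base period to 14 January 2015 gives a deadline of 14 January 2021, before any tolling.
Because the written tolling agreement ran from 18 September 2018 to 10 November 2019, the deadline is extended by 418 days to 8 March 2022.
Although a pending arbitration ran from 15 September 2016 to 27 March 2017, the stated rules do not make that a tolling event, so it is disregarded.
The other events in the timeline have no effect on the limitation period under the stated rules.
Filing on 17 February 2022 beat the 8 March 2022 deadline — the action is timely.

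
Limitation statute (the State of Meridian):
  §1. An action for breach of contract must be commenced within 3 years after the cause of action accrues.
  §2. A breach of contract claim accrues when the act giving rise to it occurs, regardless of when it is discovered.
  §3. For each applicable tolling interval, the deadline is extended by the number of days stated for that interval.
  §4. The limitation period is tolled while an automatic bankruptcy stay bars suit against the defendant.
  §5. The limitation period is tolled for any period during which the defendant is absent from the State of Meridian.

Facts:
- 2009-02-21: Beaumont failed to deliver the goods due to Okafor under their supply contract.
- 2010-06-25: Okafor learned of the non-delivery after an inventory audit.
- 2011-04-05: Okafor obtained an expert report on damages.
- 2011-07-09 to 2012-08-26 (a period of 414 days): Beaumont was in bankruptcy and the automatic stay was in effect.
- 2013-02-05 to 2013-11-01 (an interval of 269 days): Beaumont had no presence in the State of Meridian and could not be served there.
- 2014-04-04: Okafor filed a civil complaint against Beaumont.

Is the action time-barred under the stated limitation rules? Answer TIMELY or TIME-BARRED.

Because the rule ties accrual to occurrence, the claim accrued on 2009-02-21, not on the 2010-06-25 discovery date.
The untolled deadline — 3 years after 2009-02-21 — is 2012-02-21.
Because the automatic bankruptcy stay ran from 2011-07-09 to 2012-08-26, the deadline is extended by 414 days to 2013-04-10.
The defendant's absence from the jurisdiction from 2013-02-05 to 2013-11-01 tolled the period for 269 days, extending the deadline to 2014-01-04.
Nothing else in the chronology tolls or restarts the period.
Filing on 2014-04-04 missed the 2014-01-04 deadline — the action is time-barred.

TIME-BARRED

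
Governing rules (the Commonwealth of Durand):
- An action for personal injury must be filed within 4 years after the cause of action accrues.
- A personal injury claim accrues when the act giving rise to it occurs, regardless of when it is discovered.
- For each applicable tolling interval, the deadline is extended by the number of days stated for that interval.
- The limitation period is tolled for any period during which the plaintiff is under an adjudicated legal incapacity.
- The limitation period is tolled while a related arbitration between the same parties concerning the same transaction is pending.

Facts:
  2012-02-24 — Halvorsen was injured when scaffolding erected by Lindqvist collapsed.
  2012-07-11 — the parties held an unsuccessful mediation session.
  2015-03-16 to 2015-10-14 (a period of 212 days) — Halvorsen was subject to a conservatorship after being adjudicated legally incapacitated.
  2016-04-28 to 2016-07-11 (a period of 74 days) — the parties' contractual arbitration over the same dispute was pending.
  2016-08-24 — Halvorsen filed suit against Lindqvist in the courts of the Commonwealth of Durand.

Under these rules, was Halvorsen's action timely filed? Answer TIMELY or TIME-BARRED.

The limitation period began to run on 2012-02-24.
The untolled deadline — 4 years after 2012-02-24 — is 2016-02-24.
The period was tolled for 212 days by the plaintiff's legal incapacity (2015-03-16 to 2015-10-14), pushing the deadline to 2016-09-23.
The period was tolled for 74 days by the pending related arbitration (2016-04-28 to 2016-07-11), pushing the deadline to 2016-12-06.
The other events in the timeline have no effect on the limitation period under the stated rules.
The 2016-08-24 filing precedes the 2016-12-06 deadline; the claim is timely.

TIMELY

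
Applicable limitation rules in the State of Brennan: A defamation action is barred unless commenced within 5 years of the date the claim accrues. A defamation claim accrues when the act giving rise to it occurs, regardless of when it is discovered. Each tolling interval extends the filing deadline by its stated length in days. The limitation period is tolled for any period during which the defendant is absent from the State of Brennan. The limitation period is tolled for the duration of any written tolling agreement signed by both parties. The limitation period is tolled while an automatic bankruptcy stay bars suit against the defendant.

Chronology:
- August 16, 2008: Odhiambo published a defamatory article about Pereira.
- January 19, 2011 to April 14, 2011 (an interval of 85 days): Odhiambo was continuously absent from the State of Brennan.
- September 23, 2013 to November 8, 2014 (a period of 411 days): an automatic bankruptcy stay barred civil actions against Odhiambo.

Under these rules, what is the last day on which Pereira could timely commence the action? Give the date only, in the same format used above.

December 25, 2014

The limitation period began to run on August 16, 2008.
5 years from August 16, 2008 is August 16, 2013.
The period was tolled for 85 days by the defendant's absence from the jurisdiction (January 19, 2011 to April 14, 2011), pushing the deadline to November 9, 2013.
The automatic bankruptcy stay from September 23, 2013 to November 8, 2014 tolled the period for 411 days, extending the deadline to December 25, 2014.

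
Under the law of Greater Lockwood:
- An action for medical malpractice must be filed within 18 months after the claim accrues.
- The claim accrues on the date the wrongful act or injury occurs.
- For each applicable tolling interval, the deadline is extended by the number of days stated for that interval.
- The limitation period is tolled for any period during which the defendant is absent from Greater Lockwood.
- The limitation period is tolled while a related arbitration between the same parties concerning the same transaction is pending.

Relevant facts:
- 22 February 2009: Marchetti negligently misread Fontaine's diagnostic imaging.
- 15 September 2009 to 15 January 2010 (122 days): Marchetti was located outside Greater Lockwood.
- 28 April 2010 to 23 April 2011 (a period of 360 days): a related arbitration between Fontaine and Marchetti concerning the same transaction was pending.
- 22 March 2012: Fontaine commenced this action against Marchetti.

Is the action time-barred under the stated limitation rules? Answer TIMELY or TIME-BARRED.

TIME-BARRED

The claim accrued on 22 February 2009, when the wrongful act occurred.
Adding the 18 months base period to 22 February 2009 gives a deadline of 22 August 2010, before any tolling.
The period was tolled for 122 days by the defendant's absence from the jurisdiction (15 September 2009 to 15 January 2010), pushing the deadline to 22 December 2010.
The pending related arbitration from 28 April 2010 to 23 April 2011 tolled the period for 360 days, extending the deadline to 17 December 2011.
Fontaine filed on 22 March 2012, after the 17 December 2011 deadline, so the action is time-barred.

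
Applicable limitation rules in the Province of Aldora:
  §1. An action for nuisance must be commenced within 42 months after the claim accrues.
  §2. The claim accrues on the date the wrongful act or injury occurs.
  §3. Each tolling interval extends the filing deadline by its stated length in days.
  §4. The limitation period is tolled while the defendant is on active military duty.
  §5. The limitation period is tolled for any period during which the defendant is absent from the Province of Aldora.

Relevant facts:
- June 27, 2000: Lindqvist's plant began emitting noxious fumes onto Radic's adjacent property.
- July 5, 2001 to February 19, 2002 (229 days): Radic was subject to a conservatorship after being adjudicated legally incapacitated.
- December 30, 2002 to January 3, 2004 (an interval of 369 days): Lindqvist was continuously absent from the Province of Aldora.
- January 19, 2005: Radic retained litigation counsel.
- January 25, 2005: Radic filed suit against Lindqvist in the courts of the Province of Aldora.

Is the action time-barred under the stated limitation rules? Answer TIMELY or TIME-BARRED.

TIME-BARRED

The claim accrued on June 27, 2000, the date of the act.
42 months from June 27, 2000 is December 27, 2003.
The period was tolled for 369 days by the defendant's absence from the jurisdiction (December 30, 2002 to January 3, 2004), pushing the deadline to December 30, 2004.
No stated provision tolls the period for the plaintiff's incapacity, so the interval from July 5, 2001 to February 19, 2002 has no effect on the deadline.
Nothing else in the chronology tolls or restarts the period.
Radic filed on January 25, 2005, after the December 30, 2004 deadline, so the action is time-barred.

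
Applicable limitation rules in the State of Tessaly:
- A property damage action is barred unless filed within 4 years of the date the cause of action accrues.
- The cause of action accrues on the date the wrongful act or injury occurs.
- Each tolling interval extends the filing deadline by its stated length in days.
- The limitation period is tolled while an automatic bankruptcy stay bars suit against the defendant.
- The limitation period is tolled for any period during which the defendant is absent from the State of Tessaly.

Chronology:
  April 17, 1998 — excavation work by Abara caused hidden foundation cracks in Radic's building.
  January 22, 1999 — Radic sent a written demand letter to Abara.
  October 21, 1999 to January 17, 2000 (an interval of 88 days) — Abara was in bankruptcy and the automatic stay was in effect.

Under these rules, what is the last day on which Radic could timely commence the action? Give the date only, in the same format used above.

The limitation period began to run on April 17, 1998.
The untolled deadline — 4 years after April 17, 1998 — is April 17, 2002.
The automatic bankruptcy stay from October 21, 1999 to January 17, 2000 tolled the period for 88 days, extending the deadline to July 14, 2002.
Nothing else in the chronology tolls or restarts the period.

July 14, 2002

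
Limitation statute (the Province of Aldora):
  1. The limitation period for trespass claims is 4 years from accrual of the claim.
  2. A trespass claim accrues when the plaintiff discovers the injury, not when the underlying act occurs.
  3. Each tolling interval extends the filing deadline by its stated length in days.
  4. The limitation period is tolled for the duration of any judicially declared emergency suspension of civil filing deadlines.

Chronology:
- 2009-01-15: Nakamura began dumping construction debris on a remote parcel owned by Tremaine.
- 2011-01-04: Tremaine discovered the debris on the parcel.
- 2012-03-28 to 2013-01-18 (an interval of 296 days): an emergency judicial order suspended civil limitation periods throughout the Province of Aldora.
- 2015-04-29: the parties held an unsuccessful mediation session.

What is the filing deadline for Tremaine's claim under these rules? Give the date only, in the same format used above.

Accrual is tied to discovery, so the period began on 2011-01-04 rather than on 2009-01-15 when the act occurred.
Adding the 4 years base period to 2011-01-04 gives a deadline of 2015-01-04, before any tolling.
The emergency suspension of filing deadlines from 2012-03-28 to 2013-01-18 tolled the period for 296 days, extending the deadline to 2015-10-27.
Nothing else in the chronology tolls or restarts the period.

2015-10-27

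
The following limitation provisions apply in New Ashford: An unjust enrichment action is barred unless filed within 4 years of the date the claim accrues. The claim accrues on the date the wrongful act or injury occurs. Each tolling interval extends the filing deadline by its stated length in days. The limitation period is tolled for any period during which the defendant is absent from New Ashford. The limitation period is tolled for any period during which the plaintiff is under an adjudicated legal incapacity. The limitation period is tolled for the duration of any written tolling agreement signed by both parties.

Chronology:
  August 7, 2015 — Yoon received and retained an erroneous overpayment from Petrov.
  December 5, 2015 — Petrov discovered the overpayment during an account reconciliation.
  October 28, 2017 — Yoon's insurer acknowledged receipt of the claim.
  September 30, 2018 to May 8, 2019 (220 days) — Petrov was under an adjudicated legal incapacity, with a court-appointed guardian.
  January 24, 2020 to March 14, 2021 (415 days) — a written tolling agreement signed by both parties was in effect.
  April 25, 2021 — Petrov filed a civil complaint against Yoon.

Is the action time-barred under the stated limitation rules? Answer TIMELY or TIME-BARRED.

Accrual is governed by the date of the act, so the period began to run on August 7, 2015; the later discovery on December 5, 2015 is irrelevant under the stated rule.
The untolled deadline — 4 years after August 7, 2015 — is August 7, 2019.
The plaintiff's legal incapacity from September 30, 2018 to May 8, 2019 tolled the period for 220 days, extending the deadline to March 14, 2020.
The period was tolled for 415 days by the written tolling agreement (January 24, 2020 to March 14, 2021), pushing the deadline to May 3, 2021.
Nothing else in the chronology tolls or restarts the period.
The April 25, 2021 filing precedes the May 3, 2021 deadline; the claim is timely.

TIMELY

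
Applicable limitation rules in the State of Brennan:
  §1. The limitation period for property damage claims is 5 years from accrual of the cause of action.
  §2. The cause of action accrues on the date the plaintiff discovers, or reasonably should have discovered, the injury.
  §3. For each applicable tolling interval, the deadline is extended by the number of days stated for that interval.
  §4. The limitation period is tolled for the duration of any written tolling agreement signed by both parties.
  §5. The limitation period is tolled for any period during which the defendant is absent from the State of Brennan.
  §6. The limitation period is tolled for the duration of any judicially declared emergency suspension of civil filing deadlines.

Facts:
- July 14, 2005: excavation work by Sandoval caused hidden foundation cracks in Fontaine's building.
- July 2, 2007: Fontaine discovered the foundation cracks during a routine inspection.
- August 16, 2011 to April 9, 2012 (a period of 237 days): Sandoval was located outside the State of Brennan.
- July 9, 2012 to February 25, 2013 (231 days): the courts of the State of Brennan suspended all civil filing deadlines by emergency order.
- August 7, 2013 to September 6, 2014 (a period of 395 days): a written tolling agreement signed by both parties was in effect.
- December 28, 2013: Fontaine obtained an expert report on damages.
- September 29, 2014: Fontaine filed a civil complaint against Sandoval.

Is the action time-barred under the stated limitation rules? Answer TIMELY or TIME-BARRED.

Under the discovery rule, the claim accrued on July 2, 2007, when Fontaine discovered the injury — not on the July 14, 2005 date of the underlying act.
5 years from July 2, 2007 is July 2, 2012.
The defendant's absence from the jurisdiction from August 16, 2011 to April 9, 2012 tolled the period for 237 days, extending the deadline to February 24, 2013.
The period was tolled for 231 days by the emergency suspension of filing deadlines (July 9, 2012 to February 25, 2013), pushing the deadline to October 13, 2013.
The written tolling agreement from August 7, 2013 to September 6, 2014 tolled the period for 395 days, extending the deadline to November 12, 2014.
The other events in the timeline have no effect on the limitation period under the stated rules.
Fontaine filed on September 29, 2014, before the November 12, 2014 deadline, so the action is timely.

TIMELY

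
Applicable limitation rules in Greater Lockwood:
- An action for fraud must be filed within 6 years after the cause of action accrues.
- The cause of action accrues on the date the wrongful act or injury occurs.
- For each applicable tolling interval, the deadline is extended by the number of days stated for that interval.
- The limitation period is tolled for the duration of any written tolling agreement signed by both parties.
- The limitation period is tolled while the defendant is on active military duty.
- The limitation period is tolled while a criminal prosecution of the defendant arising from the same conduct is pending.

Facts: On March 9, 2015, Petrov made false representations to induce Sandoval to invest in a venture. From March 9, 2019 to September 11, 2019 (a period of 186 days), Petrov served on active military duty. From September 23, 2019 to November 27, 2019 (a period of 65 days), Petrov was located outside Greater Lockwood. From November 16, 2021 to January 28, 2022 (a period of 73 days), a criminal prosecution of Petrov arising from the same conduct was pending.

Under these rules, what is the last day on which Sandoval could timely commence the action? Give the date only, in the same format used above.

The limitation period began to run on March 9, 2015.
6 years from March 9, 2015 is March 9, 2021.
The defendant's active military service from March 9, 2019 to September 11, 2019 tolled the period for 186 days, extending the deadline to September 11, 2021.
The pending criminal prosecution starting November 16, 2021 came too late — the period had run on September 11, 2021 — and so does not extend the deadline.
The defendant's absence from the jurisdiction from September 23, 2019 to November 27, 2019 does not toll the period, because no stated rule makes the defendant's absence a tolling event.

September 11, 2021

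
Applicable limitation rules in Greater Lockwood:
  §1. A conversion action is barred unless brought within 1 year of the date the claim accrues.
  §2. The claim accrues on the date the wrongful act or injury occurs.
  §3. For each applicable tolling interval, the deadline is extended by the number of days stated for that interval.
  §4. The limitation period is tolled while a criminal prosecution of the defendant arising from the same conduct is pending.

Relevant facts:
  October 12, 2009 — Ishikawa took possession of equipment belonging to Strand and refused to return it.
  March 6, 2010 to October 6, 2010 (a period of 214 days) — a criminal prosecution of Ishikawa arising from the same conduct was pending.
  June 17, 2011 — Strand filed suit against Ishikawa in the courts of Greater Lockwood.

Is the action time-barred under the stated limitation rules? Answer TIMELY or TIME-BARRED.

TIME-BARRED

The limitation period began to run on October 12, 2009.
The untolled deadline — 1 year after October 12, 2009 — is October 12, 2010.
The pending criminal prosecution from March 6, 2010 to October 6, 2010 tolled the period for 214 days, extending the deadline to May 14, 2011.
Filing on June 17, 2011 missed the May 14, 2011 deadline — the action is time-barred.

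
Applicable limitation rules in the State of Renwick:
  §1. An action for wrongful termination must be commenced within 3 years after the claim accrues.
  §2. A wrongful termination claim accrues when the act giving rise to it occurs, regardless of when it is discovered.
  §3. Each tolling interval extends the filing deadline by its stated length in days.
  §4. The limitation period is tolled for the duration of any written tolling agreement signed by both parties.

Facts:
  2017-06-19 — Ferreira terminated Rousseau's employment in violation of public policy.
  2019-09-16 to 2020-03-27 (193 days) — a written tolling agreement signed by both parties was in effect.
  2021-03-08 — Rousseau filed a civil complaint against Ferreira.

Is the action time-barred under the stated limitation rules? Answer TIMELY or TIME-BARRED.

TIME-BARRED

The limitation period began to run on 2017-06-19.
Adding the 3 years base period to 2017-06-19 gives a deadline of 2020-06-19, before any tolling.
The written tolling agreement from 2019-09-16 to 2020-03-27 tolled the period for 193 days, extending the deadline to 2020-12-29.
Filing on 2021-03-08 missed the 2020-12-29 deadline — the action is time-barred.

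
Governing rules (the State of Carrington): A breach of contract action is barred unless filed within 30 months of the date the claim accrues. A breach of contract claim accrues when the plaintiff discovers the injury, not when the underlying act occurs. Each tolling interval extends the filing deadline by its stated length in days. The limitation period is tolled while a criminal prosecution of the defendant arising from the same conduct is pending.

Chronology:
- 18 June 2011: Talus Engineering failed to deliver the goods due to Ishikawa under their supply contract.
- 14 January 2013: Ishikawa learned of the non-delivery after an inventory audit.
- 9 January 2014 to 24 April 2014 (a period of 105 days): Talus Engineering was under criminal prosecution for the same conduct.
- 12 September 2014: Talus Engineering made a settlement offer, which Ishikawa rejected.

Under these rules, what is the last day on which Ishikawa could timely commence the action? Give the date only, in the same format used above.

Accrual is tied to discovery, so the period began on 14 January 2013 rather than on 18 June 2011 when the act occurred.
30 months from 14 January 2013 is 14 July 2015.
The period was tolled for 105 days by the pending criminal prosecution (9 January 2014 to 24 April 2014), pushing the deadline to 27 October 2015.
None of the other events listed affects the running of the period under the stated rules.

27 October 2015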